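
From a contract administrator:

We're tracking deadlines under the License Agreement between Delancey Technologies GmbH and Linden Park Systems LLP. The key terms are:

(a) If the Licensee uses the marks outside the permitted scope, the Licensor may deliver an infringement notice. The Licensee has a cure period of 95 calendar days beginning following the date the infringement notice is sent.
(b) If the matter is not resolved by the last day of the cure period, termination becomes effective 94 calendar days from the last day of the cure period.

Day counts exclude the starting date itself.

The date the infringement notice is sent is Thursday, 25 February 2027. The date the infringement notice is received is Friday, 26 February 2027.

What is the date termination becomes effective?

2 September 2027

The last day of the cure period: 95 calendar days after 25 February 2027 is 31 May 2027.
Adding 94 calendar days to 31 May 2027 gives 2 September 2027, which is the date termination becomes effective.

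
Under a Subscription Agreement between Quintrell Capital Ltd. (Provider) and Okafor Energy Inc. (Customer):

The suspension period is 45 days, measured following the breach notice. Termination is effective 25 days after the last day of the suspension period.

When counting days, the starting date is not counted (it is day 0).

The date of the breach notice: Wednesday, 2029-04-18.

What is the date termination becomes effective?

The last day of the suspension period: 45 calendar days after 2029-04-18 is 2029-06-02.
Adding 25 calendar days to 2029-06-02 gives 2029-06-27, which is the date termination becomes effective.

2029-06-27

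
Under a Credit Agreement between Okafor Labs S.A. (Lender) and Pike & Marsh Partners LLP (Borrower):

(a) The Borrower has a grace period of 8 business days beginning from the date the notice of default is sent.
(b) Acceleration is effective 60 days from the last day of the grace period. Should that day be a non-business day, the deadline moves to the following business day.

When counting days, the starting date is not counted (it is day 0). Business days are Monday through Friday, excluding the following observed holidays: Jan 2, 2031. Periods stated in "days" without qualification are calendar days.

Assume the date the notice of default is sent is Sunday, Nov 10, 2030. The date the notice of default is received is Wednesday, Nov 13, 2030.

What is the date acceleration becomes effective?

Jan 20, 2031

From Sunday, Nov 10, 2030, 8 business days (Nov 11, Nov 12, Nov 13, Nov 14, Nov 15, Nov 18, Nov 19, Nov 20, skipping weekends) brings us to Wednesday, Nov 20, 2030, which is the last day of the grace period.
The date acceleration becomes effective: Nov 20, 2030 + 60 days = Jan 19, 2031. That falls on a Sunday, so it rolls to the next business day, Monday, Jan 20, 2031.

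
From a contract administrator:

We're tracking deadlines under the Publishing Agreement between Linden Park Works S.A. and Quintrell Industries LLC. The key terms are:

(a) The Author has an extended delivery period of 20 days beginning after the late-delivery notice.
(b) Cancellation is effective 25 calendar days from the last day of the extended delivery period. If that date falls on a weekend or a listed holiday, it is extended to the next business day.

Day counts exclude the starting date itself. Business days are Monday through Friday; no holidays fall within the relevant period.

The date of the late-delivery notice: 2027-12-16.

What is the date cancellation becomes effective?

Adding 20 calendar days to 2027-12-16 gives 2028-01-05, which is the last day of the extended delivery period.
The date cancellation becomes effective: 2028-01-05 + 25 days = 2028-01-30. That falls on a Sunday, so it rolls to the next business day, Monday, 2028-01-31.

2028-01-31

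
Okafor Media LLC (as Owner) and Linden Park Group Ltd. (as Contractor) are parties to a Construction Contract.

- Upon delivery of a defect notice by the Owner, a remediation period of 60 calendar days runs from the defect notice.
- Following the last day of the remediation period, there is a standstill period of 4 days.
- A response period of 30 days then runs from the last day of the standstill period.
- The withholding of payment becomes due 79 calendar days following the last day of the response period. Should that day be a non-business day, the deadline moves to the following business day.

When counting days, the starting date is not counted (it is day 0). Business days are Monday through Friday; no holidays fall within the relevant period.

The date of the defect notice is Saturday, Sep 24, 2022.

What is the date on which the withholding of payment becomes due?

The last day of the remediation period: Sep 24, 2022 + 60 days = Nov 23, 2022.
Adding 4 calendar days to Nov 23, 2022 gives Nov 27, 2022, which is the last day of the standstill period.
Adding 30 calendar days to Nov 27, 2022 gives Dec 27, 2022, which is the last day of the response period.
Adding 79 calendar days to Dec 27, 2022 gives Mar 16, 2023, which is the date on which the withholding of payment becomes due. Mar 16, 2023 is a Thursday, so no roll-forward applies.

Mar 16, 2023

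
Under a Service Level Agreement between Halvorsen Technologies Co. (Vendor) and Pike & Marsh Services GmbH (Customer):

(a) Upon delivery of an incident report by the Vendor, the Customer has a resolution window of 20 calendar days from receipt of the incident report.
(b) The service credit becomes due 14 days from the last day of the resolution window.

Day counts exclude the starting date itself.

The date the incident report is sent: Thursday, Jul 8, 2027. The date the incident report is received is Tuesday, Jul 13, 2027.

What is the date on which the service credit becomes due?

Aug 16, 2027

The last day of the resolution window: 20 calendar days after Jul 13, 2027 is Aug 2, 2027.
The date on which the service credit becomes due: Aug 2, 2027 + 14 days = Aug 16, 2027.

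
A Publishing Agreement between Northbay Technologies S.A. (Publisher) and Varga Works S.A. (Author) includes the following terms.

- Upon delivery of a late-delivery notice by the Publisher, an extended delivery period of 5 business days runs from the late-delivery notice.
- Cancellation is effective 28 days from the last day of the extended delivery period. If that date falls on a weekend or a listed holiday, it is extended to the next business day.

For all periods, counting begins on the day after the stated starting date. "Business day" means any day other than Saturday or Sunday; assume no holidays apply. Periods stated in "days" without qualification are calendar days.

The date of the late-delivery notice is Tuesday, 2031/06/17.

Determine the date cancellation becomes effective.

2031/07/22

The last day of the extended delivery period: 5 business days after Tuesday, 2031/06/17, skipping weekends — Jun 18, Jun 19, Jun 20, Jun 23, Jun 24 — lands on Tuesday, 2031/06/24.
The date cancellation becomes effective: 28 calendar days after 2031/06/24 is 2031/07/22. 2031/07/22 is a Tuesday, so no roll-forward applies.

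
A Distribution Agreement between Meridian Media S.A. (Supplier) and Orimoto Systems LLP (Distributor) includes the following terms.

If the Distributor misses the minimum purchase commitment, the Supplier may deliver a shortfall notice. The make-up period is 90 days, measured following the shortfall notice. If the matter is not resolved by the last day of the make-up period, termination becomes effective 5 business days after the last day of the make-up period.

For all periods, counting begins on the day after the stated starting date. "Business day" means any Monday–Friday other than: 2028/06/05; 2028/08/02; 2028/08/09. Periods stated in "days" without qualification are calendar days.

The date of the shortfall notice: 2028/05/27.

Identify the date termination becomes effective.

2028/09/01

The last day of the make-up period: 90 calendar days after 2028/05/27 is 2028/08/25.
From Friday, 2028/08/25, 5 business days (Aug 28, Aug 29, Aug 30, Aug 31, Sep 1, skipping weekends) brings us to Friday, 2028/09/01, which is the date termination becomes effective.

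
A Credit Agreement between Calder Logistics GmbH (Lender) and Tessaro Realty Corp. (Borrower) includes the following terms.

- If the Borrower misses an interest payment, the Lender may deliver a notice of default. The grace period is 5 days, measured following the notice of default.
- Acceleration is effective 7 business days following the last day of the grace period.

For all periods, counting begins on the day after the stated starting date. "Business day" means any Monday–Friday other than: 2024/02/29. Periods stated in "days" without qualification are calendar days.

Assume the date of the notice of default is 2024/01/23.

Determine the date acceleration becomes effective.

The last day of the grace period: 5 calendar days after 2024/01/23 is 2024/01/28.
From Sunday, 2024/01/28, 7 business days (Jan 29, Jan 30, Jan 31, Feb 1, Feb 2, Feb 5, Feb 6, skipping weekends) brings us to Tuesday, 2024/02/06, which is the date acceleration becomes effective.

2024/02/06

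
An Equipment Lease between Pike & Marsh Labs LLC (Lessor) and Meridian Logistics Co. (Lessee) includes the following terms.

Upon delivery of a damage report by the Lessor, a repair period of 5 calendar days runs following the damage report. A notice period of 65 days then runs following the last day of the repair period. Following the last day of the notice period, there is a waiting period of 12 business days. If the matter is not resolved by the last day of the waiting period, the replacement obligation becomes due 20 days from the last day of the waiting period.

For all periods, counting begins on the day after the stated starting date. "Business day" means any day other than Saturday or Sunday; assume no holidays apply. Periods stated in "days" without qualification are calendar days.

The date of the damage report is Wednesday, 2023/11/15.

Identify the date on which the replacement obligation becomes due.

2024/02/29

The last day of the repair period: 2023/11/15 + 5 days = 2023/11/20.
The last day of the notice period: 2023/11/20 + 65 days = 2024/01/24.
The last day of the waiting period: 12 business days after Wednesday, 2024/01/24, skipping weekends — Jan 25, Jan 26, Jan 29, Jan 30, …, Feb 7, Feb 8, Feb 9 — lands on Friday, 2024/02/09.
Adding 20 calendar days to 2024/02/09 gives 2024/02/29, which is the date on which the replacement obligation becomes due.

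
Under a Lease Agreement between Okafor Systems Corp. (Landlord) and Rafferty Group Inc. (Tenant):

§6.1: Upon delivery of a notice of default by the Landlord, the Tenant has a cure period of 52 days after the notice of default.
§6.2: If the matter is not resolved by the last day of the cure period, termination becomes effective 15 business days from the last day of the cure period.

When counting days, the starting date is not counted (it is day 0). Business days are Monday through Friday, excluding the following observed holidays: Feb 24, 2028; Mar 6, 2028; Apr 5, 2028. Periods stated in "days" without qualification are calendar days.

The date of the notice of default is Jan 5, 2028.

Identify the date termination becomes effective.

The last day of the cure period: Jan 5, 2028 + 52 days = Feb 26, 2028.
From Saturday, Feb 26, 2028, 15 business days (Feb 28, Feb 29, Mar 1, Mar 2, …, Mar 16, Mar 17, Mar 20, skipping weekends and the listed holiday on Mar 6) brings us to Monday, Mar 20, 2028, which is the date termination becomes effective.

Mar 20, 2028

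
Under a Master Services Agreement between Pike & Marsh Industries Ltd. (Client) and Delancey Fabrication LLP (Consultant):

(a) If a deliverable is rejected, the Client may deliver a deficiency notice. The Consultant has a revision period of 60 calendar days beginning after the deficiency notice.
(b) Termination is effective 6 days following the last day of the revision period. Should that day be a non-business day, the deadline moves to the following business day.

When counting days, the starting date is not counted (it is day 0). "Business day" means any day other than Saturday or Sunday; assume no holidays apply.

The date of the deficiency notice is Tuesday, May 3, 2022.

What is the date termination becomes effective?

Jul 8, 2022

Adding 60 calendar days to May 3, 2022 gives Jul 2, 2022, which is the last day of the revision period.
The date termination becomes effective: Jul 2, 2022 + 6 days = Jul 8, 2022. Jul 8, 2022 is a Friday, so no roll-forward applies.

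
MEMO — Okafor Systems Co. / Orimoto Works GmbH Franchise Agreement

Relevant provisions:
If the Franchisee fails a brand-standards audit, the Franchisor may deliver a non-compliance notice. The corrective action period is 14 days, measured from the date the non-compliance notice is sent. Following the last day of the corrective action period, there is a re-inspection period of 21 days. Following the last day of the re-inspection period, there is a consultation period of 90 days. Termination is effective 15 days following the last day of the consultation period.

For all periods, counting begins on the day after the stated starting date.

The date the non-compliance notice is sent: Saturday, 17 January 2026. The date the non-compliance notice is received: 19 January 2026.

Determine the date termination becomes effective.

6 June 2026

The last day of the corrective action period: 17 January 2026 + 14 days = 31 January 2026.
The last day of the re-inspection period: 21 calendar days after 31 January 2026 is 21 February 2026.
Adding 90 calendar days to 21 February 2026 gives 22 May 2026, which is the last day of the consultation period.
Adding 15 calendar days to 22 May 2026 gives 6 June 2026, which is the date termination becomes effective.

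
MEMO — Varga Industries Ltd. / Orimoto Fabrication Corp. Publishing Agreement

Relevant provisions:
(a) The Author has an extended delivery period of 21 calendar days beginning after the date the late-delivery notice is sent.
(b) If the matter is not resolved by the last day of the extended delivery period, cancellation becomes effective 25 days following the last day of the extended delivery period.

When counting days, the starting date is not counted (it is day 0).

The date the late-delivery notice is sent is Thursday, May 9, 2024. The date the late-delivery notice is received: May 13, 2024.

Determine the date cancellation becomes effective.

The last day of the extended delivery period: May 9, 2024 + 21 days = May 30, 2024.
The date cancellation becomes effective: May 30, 2024 + 25 days = Jun 24, 2024.

Jun 24, 2024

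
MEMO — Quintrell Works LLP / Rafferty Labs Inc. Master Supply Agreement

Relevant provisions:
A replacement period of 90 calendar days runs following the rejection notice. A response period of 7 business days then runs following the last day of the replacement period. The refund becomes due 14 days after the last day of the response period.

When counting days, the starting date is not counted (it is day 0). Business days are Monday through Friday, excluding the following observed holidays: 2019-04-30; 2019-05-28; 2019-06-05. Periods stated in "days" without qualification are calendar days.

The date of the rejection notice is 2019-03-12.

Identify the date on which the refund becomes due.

2019-07-03

Adding 90 calendar days to 2019-03-12 gives 2019-06-10, which is the last day of the replacement period.
From Monday, 2019-06-10, 7 business days (Jun 11, Jun 12, Jun 13, Jun 14, Jun 17, Jun 18, Jun 19, skipping weekends) brings us to Wednesday, 2019-06-19, which is the last day of the response period.
The date on which the refund becomes due: 2019-06-19 + 14 days = 2019-07-03.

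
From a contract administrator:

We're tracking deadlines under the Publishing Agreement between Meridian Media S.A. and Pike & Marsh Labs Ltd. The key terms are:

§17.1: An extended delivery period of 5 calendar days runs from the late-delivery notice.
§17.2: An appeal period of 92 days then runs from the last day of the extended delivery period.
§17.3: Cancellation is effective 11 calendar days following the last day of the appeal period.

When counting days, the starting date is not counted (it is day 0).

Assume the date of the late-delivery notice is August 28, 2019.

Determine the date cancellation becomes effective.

Adding 5 calendar days to August 28, 2019 gives September 2, 2019, which is the last day of the extended delivery period.
Adding 92 calendar days to September 2, 2019 gives December 3, 2019, which is the last day of the appeal period.
The date cancellation becomes effective: December 3, 2019 + 11 days = December 14, 2019.

December 14, 2019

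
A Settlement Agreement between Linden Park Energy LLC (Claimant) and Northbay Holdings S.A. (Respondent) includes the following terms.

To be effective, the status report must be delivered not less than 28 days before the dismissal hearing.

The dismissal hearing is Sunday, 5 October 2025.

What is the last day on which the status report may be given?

7 September 2025

Counting back 28 calendar days from 5 October 2025 gives 7 September 2025.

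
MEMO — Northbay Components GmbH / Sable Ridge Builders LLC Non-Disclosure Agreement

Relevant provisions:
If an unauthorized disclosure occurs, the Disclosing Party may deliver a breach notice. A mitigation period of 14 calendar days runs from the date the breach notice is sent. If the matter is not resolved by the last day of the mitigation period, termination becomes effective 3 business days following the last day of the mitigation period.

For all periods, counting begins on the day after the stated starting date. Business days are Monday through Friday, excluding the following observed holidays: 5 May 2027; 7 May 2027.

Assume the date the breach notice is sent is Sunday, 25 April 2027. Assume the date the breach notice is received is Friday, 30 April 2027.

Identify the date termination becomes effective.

Adding 14 calendar days to 25 April 2027 gives 9 May 2027, which is the last day of the mitigation period.
The date termination becomes effective: 3 business days after Sunday, 9 May 2027, skipping weekends — May 10, May 11, May 12 — lands on Wednesday, 12 May 2027.

12 May 2027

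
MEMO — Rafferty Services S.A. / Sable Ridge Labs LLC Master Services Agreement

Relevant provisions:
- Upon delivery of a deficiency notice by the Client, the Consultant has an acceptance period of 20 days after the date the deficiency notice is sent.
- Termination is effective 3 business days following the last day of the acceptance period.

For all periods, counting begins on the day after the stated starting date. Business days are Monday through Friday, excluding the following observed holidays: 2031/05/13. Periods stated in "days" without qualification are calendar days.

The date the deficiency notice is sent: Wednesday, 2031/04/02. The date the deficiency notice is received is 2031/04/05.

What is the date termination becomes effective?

2031/04/25

The last day of the acceptance period: 2031/04/02 + 20 days = 2031/04/22.
The date termination becomes effective: 3 business days after Tuesday, 2031/04/22, skipping weekends — Apr 23, Apr 24, Apr 25 — lands on Friday, 2031/04/25.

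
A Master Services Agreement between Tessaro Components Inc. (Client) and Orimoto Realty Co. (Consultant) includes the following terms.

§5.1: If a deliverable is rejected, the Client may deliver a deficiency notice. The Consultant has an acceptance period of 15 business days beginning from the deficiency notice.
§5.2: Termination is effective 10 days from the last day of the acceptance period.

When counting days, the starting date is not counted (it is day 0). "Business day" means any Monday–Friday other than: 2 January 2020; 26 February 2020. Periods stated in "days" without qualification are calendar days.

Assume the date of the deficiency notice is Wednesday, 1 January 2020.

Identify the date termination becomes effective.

From Wednesday, 1 January 2020, 15 business days (Jan 3, Jan 6, Jan 7, Jan 8, …, Jan 21, Jan 22, Jan 23, skipping weekends and the listed holiday on Jan 2) brings us to Thursday, 23 January 2020, which is the last day of the acceptance period.
The date termination becomes effective: 23 January 2020 + 10 days = 2 February 2020.

2 February 2020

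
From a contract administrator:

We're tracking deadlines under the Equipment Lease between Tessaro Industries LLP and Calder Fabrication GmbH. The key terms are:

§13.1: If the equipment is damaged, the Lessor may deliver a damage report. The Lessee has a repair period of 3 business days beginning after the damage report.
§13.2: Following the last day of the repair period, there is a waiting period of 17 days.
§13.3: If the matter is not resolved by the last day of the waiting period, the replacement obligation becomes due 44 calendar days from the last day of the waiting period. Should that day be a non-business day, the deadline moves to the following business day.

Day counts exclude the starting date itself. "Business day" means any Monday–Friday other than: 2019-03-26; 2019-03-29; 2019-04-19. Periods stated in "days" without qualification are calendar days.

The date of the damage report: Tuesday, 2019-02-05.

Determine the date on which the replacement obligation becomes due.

From Tuesday, 2019-02-05, 3 business days (Feb 6, Feb 7, Feb 8, skipping weekends) brings us to Friday, 2019-02-08, which is the last day of the repair period.
Adding 17 calendar days to 2019-02-08 gives 2019-02-25, which is the last day of the waiting period.
Adding 44 calendar days to 2019-02-25 gives 2019-04-10, which is the date on which the replacement obligation becomes due. 2019-04-10 is a Wednesday and is not a listed holiday, so no roll-forward applies.

2019-04-10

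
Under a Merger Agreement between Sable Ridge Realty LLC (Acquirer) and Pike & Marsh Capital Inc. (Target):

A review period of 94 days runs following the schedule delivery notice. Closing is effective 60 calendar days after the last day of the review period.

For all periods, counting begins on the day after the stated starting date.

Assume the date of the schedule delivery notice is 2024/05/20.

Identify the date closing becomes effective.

The last day of the review period: 2024/05/20 + 94 days = 2024/08/22.
The date closing becomes effective: 60 calendar days after 2024/08/22 is 2024/10/21.

2024/10/21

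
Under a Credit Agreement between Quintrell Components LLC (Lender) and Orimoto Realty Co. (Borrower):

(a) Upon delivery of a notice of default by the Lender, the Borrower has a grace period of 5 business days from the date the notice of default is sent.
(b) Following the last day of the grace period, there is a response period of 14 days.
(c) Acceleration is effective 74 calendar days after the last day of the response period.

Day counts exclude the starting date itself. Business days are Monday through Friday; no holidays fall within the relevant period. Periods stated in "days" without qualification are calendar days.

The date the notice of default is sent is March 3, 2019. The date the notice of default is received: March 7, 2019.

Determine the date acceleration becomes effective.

June 4, 2019

From Sunday, March 3, 2019, 5 business days (Mar 4, Mar 5, Mar 6, Mar 7, Mar 8, skipping weekends) brings us to Friday, March 8, 2019, which is the last day of the grace period.
Adding 14 calendar days to March 8, 2019 gives March 22, 2019, which is the last day of the response period.
The date acceleration becomes effective: March 22, 2019 + 74 days = June 4, 2019.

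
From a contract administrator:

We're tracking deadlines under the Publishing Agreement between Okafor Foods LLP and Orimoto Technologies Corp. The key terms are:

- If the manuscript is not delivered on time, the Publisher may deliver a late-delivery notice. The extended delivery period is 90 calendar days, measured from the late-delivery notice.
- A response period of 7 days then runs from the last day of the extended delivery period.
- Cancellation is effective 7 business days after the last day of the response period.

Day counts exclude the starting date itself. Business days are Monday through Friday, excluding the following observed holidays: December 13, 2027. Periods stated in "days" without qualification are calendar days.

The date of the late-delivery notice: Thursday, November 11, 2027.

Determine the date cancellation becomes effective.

The last day of the extended delivery period: 90 calendar days after November 11, 2027 is February 9, 2028.
Adding 7 calendar days to February 9, 2028 gives February 16, 2028, which is the last day of the response period.
From Wednesday, February 16, 2028, 7 business days (Feb 17, Feb 18, Feb 21, Feb 22, Feb 23, Feb 24, Feb 25, skipping weekends) brings us to Friday, February 25, 2028, which is the date cancellation becomes effective.

February 25, 2028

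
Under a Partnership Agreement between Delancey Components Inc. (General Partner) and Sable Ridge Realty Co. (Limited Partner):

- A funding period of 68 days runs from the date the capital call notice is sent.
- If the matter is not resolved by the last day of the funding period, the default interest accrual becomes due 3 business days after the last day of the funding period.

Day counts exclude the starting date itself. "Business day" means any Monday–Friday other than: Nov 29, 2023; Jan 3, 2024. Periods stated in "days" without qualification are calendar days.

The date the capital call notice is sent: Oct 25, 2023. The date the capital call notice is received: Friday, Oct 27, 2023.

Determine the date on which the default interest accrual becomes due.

The last day of the funding period: Oct 25, 2023 + 68 days = Jan 1, 2024.
From Monday, Jan 1, 2024, 3 business days (Jan 2, Jan 4, Jan 5, skipping weekends and the listed holiday on Jan 3) brings us to Friday, Jan 5, 2024, which is the date on which the default interest accrual becomes due.

Jan 5, 2024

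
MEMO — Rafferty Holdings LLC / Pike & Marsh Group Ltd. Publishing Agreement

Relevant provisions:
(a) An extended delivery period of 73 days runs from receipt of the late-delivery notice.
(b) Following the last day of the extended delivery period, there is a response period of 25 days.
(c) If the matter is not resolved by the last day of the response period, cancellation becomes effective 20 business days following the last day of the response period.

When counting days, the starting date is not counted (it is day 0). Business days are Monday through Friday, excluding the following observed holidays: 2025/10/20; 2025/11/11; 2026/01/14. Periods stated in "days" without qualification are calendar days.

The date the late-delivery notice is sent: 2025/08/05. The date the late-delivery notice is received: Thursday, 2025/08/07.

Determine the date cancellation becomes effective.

2025/12/11

Adding 73 calendar days to 2025/08/07 gives 2025/10/19, which is the last day of the extended delivery period.
The last day of the response period: 2025/10/19 + 25 days = 2025/11/13.
The date cancellation becomes effective: counting 20 business days from Thursday, 2025/11/13 (Nov 14, Nov 17, Nov 18, Nov 19, …, Dec 9, Dec 10, Dec 11, skipping weekends) reaches Thursday, 2025/12/11.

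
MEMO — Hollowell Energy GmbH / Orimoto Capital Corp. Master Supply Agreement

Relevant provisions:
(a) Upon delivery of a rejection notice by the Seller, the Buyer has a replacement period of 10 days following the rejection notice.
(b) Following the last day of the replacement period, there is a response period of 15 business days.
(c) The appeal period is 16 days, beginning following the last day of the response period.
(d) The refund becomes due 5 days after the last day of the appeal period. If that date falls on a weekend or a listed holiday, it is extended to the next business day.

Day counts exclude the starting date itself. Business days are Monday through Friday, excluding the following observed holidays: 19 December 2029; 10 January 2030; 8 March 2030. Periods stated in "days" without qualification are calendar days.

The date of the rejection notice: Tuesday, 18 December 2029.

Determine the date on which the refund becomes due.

11 February 2030

Adding 10 calendar days to 18 December 2029 gives 28 December 2029, which is the last day of the replacement period.
The last day of the response period: counting 15 business days from Friday, 28 December 2029 (Dec 31, Jan 1, Jan 2, Jan 3, …, Jan 17, Jan 18, Jan 21, skipping weekends and the listed holiday on Jan 10) reaches Monday, 21 January 2030.
The last day of the appeal period: 16 calendar days after 21 January 2030 is 6 February 2030.
Adding 5 calendar days to 6 February 2030 gives 11 February 2030, which is the date on which the refund becomes due. 11 February 2030 is a Monday and is not a listed holiday, so no roll-forward applies.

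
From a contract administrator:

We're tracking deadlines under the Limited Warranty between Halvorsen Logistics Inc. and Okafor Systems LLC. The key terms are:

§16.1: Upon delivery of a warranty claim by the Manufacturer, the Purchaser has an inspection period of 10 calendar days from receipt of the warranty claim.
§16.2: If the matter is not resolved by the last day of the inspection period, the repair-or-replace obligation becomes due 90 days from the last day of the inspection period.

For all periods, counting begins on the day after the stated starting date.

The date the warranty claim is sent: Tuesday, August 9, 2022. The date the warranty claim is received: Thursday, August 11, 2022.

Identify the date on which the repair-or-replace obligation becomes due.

November 19, 2022

The last day of the inspection period: August 11, 2022 + 10 days = August 21, 2022.
Adding 90 calendar days to August 21, 2022 gives November 19, 2022, which is the date on which the repair-or-replace obligation becomes due.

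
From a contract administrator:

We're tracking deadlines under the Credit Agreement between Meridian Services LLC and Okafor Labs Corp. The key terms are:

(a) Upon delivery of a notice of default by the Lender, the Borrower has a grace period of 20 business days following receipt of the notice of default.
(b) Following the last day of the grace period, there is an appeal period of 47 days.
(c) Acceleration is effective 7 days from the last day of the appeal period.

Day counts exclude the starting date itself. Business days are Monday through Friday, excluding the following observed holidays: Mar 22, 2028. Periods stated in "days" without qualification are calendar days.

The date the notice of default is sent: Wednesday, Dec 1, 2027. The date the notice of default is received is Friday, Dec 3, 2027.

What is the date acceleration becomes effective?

Feb 23, 2028

The last day of the grace period: counting 20 business days from Friday, Dec 3, 2027 (Dec 6, Dec 7, Dec 8, Dec 9, …, Dec 29, Dec 30, Dec 31, skipping weekends) reaches Friday, Dec 31, 2027.
The last day of the appeal period: Dec 31, 2027 + 47 days = Feb 16, 2028.
Adding 7 calendar days to Feb 16, 2028 gives Feb 23, 2028, which is the date acceleration becomes effective.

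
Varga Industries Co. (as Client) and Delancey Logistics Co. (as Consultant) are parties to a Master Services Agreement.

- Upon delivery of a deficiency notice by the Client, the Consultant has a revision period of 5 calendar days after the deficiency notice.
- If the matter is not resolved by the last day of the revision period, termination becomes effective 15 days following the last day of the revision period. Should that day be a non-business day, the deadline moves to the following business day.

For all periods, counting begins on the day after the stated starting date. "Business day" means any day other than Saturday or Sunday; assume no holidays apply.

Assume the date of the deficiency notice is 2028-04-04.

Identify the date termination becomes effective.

2028-04-24

Adding 5 calendar days to 2028-04-04 gives 2028-04-09, which is the last day of the revision period.
The date termination becomes effective: 15 calendar days after 2028-04-09 is 2028-04-24. 2028-04-24 is a Monday, so no roll-forward applies.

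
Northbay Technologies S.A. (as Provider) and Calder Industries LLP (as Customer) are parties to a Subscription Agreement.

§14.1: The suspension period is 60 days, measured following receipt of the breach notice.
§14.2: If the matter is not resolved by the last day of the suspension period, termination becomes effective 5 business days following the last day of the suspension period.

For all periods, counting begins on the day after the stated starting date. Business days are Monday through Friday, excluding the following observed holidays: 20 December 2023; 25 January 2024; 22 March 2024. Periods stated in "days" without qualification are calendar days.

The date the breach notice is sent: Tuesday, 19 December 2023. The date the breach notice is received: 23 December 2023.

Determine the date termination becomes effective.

The last day of the suspension period: 23 December 2023 + 60 days = 21 February 2024.
The date termination becomes effective: counting 5 business days from Wednesday, 21 February 2024 (Feb 22, Feb 23, Feb 26, Feb 27, Feb 28, skipping weekends) reaches Wednesday, 28 February 2024.

28 February 2024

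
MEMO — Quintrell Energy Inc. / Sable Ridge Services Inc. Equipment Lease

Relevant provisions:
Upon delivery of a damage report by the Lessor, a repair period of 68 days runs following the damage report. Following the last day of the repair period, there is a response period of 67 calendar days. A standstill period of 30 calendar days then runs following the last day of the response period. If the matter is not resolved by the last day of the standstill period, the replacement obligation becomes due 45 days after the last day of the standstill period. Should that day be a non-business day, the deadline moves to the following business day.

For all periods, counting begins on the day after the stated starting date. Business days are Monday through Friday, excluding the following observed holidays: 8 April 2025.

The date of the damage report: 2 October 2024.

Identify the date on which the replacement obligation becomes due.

30 April 2025

The last day of the repair period: 2 October 2024 + 68 days = 9 December 2024.
Adding 67 calendar days to 9 December 2024 gives 14 February 2025, which is the last day of the response period.
The last day of the standstill period: 30 calendar days after 14 February 2025 is 16 March 2025.
The date on which the replacement obligation becomes due: 16 March 2025 + 45 days = 30 April 2025. 30 April 2025 is a Wednesday and is not a listed holiday, so no roll-forward applies.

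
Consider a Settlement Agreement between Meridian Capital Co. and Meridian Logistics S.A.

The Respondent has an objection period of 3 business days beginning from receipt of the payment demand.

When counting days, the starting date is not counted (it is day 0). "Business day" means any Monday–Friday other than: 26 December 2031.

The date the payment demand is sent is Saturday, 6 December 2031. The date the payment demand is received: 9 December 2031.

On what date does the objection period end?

From Tuesday, 9 December 2031, 3 business days (Dec 10, Dec 11, Dec 12, skipping weekends) brings us to Friday, 12 December 2031, which is the last day of the objection period.

12 December 2031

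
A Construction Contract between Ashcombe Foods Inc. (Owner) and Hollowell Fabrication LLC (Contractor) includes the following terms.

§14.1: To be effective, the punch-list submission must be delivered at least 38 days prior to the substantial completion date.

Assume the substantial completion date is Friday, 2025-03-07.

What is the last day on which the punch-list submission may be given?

Counting back 38 calendar days from 2025-03-07 gives 2025-01-28.

2025-01-28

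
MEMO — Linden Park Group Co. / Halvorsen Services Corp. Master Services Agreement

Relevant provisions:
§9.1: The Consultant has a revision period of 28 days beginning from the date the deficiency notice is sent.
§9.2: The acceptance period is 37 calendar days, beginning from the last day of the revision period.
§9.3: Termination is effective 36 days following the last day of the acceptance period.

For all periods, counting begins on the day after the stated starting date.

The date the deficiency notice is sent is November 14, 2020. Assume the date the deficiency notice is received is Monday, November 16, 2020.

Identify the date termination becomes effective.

February 23, 2021

The last day of the revision period: November 14, 2020 + 28 days = December 12, 2020.
Adding 37 calendar days to December 12, 2020 gives January 18, 2021, which is the last day of the acceptance period.
Adding 36 calendar days to January 18, 2021 gives February 23, 2021, which is the date termination becomes effective.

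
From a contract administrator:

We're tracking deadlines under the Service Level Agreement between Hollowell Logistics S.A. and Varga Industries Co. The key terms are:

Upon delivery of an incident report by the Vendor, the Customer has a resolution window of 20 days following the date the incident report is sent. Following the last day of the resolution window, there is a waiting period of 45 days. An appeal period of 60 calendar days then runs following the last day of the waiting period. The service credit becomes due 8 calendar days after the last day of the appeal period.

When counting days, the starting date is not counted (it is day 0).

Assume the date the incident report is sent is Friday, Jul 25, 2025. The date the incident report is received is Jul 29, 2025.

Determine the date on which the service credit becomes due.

The last day of the resolution window: Jul 25, 2025 + 20 days = Aug 14, 2025.
The last day of the waiting period: 45 calendar days after Aug 14, 2025 is Sep 28, 2025.
The last day of the appeal period: Sep 28, 2025 + 60 days = Nov 27, 2025.
The date on which the service credit becomes due: 8 calendar days after Nov 27, 2025 is Dec 5, 2025.

Dec 5, 2025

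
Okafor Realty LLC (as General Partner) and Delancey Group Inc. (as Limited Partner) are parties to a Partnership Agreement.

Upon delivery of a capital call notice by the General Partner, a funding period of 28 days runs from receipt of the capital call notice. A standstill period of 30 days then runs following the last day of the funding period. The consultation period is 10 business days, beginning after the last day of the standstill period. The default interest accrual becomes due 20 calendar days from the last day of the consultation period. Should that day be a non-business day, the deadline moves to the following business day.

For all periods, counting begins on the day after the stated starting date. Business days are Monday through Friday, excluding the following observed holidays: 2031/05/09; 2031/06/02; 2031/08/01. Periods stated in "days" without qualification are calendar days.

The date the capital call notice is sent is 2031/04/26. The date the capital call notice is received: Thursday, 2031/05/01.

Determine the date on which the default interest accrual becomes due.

2031/07/31

The last day of the funding period: 28 calendar days after 2031/05/01 is 2031/05/29.
The last day of the standstill period: 2031/05/29 + 30 days = 2031/06/28.
The last day of the consultation period: 10 business days after Saturday, 2031/06/28, skipping weekends — Jun 30, Jul 1, Jul 2, Jul 3, Jul 4, Jul 7, Jul 8, Jul 9, Jul 10, Jul 11 — lands on Friday, 2031/07/11.
The date on which the default interest accrual becomes due: 2031/07/11 + 20 days = 2031/07/31. 2031/07/31 is a Thursday and is not a listed holiday, so no roll-forward applies.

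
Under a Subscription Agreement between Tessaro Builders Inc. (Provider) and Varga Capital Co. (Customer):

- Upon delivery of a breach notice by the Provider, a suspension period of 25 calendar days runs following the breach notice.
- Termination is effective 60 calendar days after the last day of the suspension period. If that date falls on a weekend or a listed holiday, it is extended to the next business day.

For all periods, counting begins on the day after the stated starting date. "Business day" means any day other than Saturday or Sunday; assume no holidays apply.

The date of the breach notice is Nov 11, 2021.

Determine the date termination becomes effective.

Adding 25 calendar days to Nov 11, 2021 gives Dec 6, 2021, which is the last day of the suspension period.
The date termination becomes effective: 60 calendar days after Dec 6, 2021 is Feb 4, 2022. Feb 4, 2022 is a Friday, so no roll-forward applies.

Feb 4, 2022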